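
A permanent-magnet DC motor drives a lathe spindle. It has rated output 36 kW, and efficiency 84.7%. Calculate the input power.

42.5 kW

P_out = 36000 W
P_in = P_out/η = 36000/0.847 = 42503 W = 42.5 kW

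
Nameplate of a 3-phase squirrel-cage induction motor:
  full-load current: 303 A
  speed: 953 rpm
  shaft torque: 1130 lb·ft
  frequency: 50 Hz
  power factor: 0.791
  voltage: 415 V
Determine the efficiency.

τ = 1130 lb·ft × 1.356 = 1532 N·m
ω = 2π × 953/60 = 99.8 rad/s; P_out = τω = 1532 × 99.8 = 152894 W
P_in = √3·V_L·I_L·cosφ = 1.732 × 415 × 303 × 0.791 = 172272 W
η = P_out / P_in = 152894 / 172272 = 0.888 = 88.8%

88.8 %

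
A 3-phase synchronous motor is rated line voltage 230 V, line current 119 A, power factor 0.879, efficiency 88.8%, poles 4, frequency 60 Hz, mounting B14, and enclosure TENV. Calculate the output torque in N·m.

196 N·m

P_in = √3·V·I·cosφ = 1.732 × 230 × 119 × 0.879 = 41669 W
P_out = η·P_in = 0.888 × 41669 = 37002 W
n = n_s = 120×60/4 = 1800 rpm (synchronous)
ω = 2π×1800/60 = 188.5 rad/s
τ = P_out/ω = 37002/188.5 = 196 N·m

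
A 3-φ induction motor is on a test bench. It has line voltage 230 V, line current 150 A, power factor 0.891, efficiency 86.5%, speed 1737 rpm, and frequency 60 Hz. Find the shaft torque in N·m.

P_in = √3·V·I·cosφ = 1.732 × 230 × 150 × 0.891 = 53241 W
P_out = η·P_in = 0.865 × 53241 = 46053 W
n = 1737 rpm
ω = 2π×1737/60 = 181.9 rad/s
τ = P_out/ω = 46053/181.9 = 253 N·m

253 N·m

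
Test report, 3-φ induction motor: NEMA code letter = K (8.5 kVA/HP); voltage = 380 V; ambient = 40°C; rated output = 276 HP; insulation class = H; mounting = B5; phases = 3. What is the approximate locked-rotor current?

S_LR = 8.5 × 276 = 2346 kVA
I_LR = S_LR/(√3·V_L) = 2346000/(1.732×380) = 3560 A

3560 A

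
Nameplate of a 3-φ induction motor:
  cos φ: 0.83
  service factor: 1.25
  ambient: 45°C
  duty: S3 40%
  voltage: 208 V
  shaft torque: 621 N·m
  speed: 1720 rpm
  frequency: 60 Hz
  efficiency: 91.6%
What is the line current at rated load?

408 A

ω = 2π×1720/60 = 180.1 rad/s; P_out = τω = 621 × 180.1 = 111842 W
P_in = P_out / η = 111842 / 0.916 = 122098 W
I_L = P_in / (√3·V_L·cosφ) = 122098 / (1.732 × 208 × 0.83) = 408 A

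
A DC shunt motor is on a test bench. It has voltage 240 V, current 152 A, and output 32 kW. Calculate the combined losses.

P_in = V·I = 240×152 = 36480 W
P_out = 32000 W
Losses = P_in − P_out = 36480 − 32000 = 4480 W

4.48 kW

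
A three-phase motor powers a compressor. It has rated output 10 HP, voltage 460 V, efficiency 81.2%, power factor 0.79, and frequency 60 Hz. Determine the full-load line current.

14.6 A

P_out = 10 × 746 = 7460 W
P_in = P_out / η = 7460 / 0.812 = 9187 W
I_L = P_in / (√3·V_L·cosφ) = 9187 / (1.732 × 460 × 0.79) = 14.6 A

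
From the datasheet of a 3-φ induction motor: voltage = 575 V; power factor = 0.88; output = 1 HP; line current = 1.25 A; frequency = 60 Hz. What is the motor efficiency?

P_out = 1 × 746 = 746 W
P_in = √3·V_L·I_L·cosφ = 1.732 × 575 × 1.25 × 0.88 = 1095 W
η = P_out / P_in = 746 / 1095 = 0.681 = 68.1%

68.1 %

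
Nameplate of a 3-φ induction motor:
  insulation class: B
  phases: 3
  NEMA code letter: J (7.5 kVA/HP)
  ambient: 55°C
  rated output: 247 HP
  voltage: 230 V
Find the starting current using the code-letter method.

4650 A

S_LR = 7.5 × 247 = 1852.5 kVA
I_LR = S_LR/(√3·V_L) = 1852500/(1.732×230) = 4650 A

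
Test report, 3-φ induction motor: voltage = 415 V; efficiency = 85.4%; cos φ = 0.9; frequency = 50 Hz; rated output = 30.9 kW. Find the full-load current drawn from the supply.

P_out = 30.9 kW = 30900 W
P_in = P_out / η = 30900 / 0.854 = 36183 W
I_L = P_in / (√3·V_L·cosφ) = 36183 / (1.732 × 415 × 0.9) = 55.9 A

55.9 A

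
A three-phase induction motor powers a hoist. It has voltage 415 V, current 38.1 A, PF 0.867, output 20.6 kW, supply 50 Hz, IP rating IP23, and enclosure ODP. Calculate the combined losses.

P_in = √3·V·I·cosφ = 1.732×415×38.1×0.867 = 23743 W
P_out = 20600 W
Losses = P_in − P_out = 23743 − 20600 = 3143 W

3140 W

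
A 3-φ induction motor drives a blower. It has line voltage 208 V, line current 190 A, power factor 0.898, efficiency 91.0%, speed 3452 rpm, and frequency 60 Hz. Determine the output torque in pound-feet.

114 lb·ft

P_in = √3·V·I·cosφ = 1.732 × 208 × 190 × 0.898 = 61467 W
P_out = η·P_in = 0.91 × 61467 = 55935 W
n = 3452 rpm
ω = 2π×3452/60 = 361.5 rad/s
τ = P_out/ω = 55935/361.5 = 154.7 N·m
In lb·ft: 154.7/1.356 = 114 lb·ft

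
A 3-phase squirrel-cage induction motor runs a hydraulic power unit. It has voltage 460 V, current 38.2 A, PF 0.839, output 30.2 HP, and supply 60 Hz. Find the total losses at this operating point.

3.01 kW

P_in = √3·V·I·cosφ = 1.732×460×38.2×0.839 = 25535 W
P_out = 30.2×746 = 22529 W
Losses = P_in − P_out = 25535 − 22529 = 3006 W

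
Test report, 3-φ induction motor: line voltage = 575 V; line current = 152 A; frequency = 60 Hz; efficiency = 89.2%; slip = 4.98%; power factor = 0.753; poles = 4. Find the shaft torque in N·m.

568 N·m

P_in = √3·V·I·cosφ = 1.732 × 575 × 152 × 0.753 = 113987 W
P_out = η·P_in = 0.892 × 113987 = 101676 W
n_s = 120×60/4 = 1800 rpm; n = 1800×(1−0.0498) = 1710 rpm
ω = 2π×1710/60 = 179.1 rad/s
τ = P_out/ω = 101676/179.1 = 568 N·m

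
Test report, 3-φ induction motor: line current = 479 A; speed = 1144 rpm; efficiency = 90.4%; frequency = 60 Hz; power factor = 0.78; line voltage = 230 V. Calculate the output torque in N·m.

1120 N·m

P_in = √3·V·I·cosφ = 1.732 × 230 × 479 × 0.78 = 148835 W
P_out = η·P_in = 0.904 × 148835 = 134547 W
n = 1144 rpm
ω = 2π×1144/60 = 119.8 rad/s
τ = P_out/ω = 134547/119.8 = 1120 N·m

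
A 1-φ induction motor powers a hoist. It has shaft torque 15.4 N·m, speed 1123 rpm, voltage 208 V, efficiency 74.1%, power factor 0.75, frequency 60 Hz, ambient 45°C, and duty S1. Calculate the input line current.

15.7 A

ω = 2π×1123/60 = 117.6 rad/s; P_out = τω = 15.4 × 117.6 = 1811 W
P_in = P_out / η = 1811 / 0.741 = 2444 W
I = P_in / (V·cosφ) = 2444 / (208 × 0.75) = 15.7 A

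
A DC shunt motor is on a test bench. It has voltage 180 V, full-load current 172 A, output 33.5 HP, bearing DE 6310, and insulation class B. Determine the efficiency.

80.7 %

P_out = 33.5 × 746 = 24991 W
P_in = V·I = 180 × 172 = 30960 W
η = P_out / P_in = 24991 / 30960 = 0.807 = 80.7%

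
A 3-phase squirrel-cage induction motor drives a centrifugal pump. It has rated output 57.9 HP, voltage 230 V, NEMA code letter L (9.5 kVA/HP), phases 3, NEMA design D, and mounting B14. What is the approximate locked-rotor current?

S_LR = 9.5 × 57.9 = 550.05 kVA
I_LR = S_LR/(√3·V_L) = 550050/(1.732×230) = 1380 A

1380 A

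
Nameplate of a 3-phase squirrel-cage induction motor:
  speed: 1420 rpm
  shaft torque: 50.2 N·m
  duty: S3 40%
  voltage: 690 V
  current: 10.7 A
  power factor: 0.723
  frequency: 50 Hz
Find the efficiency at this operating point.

ω = 2π × 1420/60 = 148.7 rad/s; P_out = τω = 50.2 × 148.7 = 7465 W
P_in = √3·V_L·I_L·cosφ = 1.732 × 690 × 10.7 × 0.723 = 9245 W
η = P_out / P_in = 7465 / 9245 = 0.807 = 80.7%

80.7 %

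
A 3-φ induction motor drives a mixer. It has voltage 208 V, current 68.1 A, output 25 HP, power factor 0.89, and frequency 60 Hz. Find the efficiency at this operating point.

P_out = 25 × 746 = 18650 W
P_in = √3·V_L·I_L·cosφ = 1.732 × 208 × 68.1 × 0.89 = 21835 W
η = P_out / P_in = 18650 / 21835 = 0.854 = 85.4%

85.4 %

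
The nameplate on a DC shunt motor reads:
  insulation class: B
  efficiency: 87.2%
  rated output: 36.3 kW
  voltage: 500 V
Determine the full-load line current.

P_out = 36.3 kW = 36300 W
P_in = P_out / η = 36300 / 0.872 = 41628 W
I = P_in / V = 41628 / 500 = 83.3 A

83.3 A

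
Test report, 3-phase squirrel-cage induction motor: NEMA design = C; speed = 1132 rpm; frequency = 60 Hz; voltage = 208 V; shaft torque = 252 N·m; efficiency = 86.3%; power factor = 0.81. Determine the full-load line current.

ω = 2π×1132/60 = 118.5 rad/s; P_out = τω = 252 × 118.5 = 29862 W
P_in = P_out / η = 29862 / 0.863 = 34603 W
I_L = P_in / (√3·V_L·cosφ) = 34603 / (1.732 × 208 × 0.81) = 119 A

119 A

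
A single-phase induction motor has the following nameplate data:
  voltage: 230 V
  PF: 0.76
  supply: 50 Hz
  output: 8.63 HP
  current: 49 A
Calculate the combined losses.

P_in = V·I·cosφ = 230×49×0.76 = 8565 W
P_out = 8.63×746 = 6438 W
Losses = P_in − P_out = 8565 − 6438 = 2127 W

2130 W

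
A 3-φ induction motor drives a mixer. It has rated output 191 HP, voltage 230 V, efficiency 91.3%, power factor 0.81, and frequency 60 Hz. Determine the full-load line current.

484 A

P_out = 191 × 746 = 142486 W
P_in = P_out / η = 142486 / 0.913 = 156064 W
I_L = P_in / (√3·V_L·cosφ) = 156064 / (1.732 × 230 × 0.81) = 484 A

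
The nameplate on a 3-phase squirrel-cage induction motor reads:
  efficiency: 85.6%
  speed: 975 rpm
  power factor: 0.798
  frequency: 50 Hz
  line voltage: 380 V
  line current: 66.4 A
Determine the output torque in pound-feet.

216 lb·ft

P_in = √3·V·I·cosφ = 1.732 × 380 × 66.4 × 0.798 = 34874 W
P_out = η·P_in = 0.856 × 34874 = 29852 W
n = 975 rpm
ω = 2π×975/60 = 102.1 rad/s
τ = P_out/ω = 29852/102.1 = 292.4 N·m
In lb·ft: 292.4/1.356 = 216 lb·ft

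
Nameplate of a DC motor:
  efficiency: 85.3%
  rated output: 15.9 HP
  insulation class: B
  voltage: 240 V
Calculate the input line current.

P_out = 15.9 × 746 = 11861 W
P_in = P_out / η = 11861 / 0.853 = 13905 W
I = P_in / V = 13905 / 240 = 57.9 A

57.9 A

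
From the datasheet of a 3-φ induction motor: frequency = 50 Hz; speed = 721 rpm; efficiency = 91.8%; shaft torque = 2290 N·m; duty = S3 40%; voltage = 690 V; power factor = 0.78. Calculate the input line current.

ω = 2π×721/60 = 75.5 rad/s; P_out = τω = 2290 × 75.5 = 172895 W
P_in = P_out / η = 172895 / 0.918 = 188339 W
I_L = P_in / (√3·V_L·cosφ) = 188339 / (1.732 × 690 × 0.78) = 202 A

202 A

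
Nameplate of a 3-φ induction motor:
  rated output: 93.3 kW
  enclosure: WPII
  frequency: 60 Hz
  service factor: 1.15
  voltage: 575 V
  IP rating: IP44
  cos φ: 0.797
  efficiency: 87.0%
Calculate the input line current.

135 A

P_out = 93.3 kW = 93300 W
P_in = P_out / η = 93300 / 0.870 = 107241 W
I_L = P_in / (√3·V_L·cosφ) = 107241 / (1.732 × 575 × 0.797) = 135 A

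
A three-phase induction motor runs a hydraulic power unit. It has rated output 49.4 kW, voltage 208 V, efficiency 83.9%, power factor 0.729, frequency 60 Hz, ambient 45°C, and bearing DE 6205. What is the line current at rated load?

224 A

P_out = 49.4 kW = 49400 W
P_in = P_out / η = 49400 / 0.839 = 58880 W
I_L = P_in / (√3·V_L·cosφ) = 58880 / (1.732 × 208 × 0.729) = 224 A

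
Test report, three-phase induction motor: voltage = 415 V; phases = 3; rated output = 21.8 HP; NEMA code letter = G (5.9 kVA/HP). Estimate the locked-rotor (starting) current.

S_LR = 5.9 × 21.8 = 128.62 kVA
I_LR = S_LR/(√3·V_L) = 128620/(1.732×415) = 179 A

179 A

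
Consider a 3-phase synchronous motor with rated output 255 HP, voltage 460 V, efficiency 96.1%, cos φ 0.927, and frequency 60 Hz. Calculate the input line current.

P_out = 255 × 746 = 190230 W
P_in = P_out / η = 190230 / 0.961 = 197950 W
I_L = P_in / (√3·V_L·cosφ) = 197950 / (1.732 × 460 × 0.927) = 268 A

268 A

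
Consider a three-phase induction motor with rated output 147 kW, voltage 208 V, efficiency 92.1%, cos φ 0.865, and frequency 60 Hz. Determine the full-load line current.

512 A

P_out = 147 kW = 147000 W
P_in = P_out / η = 147000 / 0.921 = 159609 W
I_L = P_in / (√3·V_L·cosφ) = 159609 / (1.732 × 208 × 0.865) = 512 A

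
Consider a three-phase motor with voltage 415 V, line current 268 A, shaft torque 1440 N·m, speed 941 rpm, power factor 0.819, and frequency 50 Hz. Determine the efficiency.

ω = 2π × 941/60 = 98.54 rad/s; P_out = τω = 1440 × 98.54 = 141898 W
P_in = √3·V_L·I_L·cosφ = 1.732 × 415 × 268 × 0.819 = 157766 W
η = P_out / P_in = 141898 / 157766 = 0.899 = 89.9%

89.9 %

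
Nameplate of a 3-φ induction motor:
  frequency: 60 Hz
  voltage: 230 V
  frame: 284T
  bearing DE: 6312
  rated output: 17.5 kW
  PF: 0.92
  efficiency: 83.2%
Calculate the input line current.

P_out = 17.5 kW = 17500 W
P_in = P_out / η = 17500 / 0.832 = 21034 W
I_L = P_in / (√3·V_L·cosφ) = 21034 / (1.732 × 230 × 0.92) = 57.4 A

57.4 A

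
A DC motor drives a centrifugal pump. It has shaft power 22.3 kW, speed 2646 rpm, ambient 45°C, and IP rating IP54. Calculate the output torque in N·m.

ω = 2π × 2646/60 = 277.1 rad/s
τ = P/ω = 22300/277.1 = 80.5 N·m

80.5 N·m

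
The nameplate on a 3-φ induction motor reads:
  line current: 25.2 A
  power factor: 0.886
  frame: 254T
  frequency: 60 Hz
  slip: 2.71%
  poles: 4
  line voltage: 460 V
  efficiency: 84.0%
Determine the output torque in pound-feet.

60.1 lb·ft

P_in = √3·V·I·cosφ = 1.732 × 460 × 25.2 × 0.886 = 17789 W
P_out = η·P_in = 0.84 × 17789 = 14943 W
n_s = 120×60/4 = 1800 rpm; n = 1800×(1−0.0271) = 1751 rpm
ω = 2π×1751/60 = 183.4 rad/s
τ = P_out/ω = 14943/183.4 = 81.48 N·m
In lb·ft: 81.48/1.356 = 60.1 lb·ft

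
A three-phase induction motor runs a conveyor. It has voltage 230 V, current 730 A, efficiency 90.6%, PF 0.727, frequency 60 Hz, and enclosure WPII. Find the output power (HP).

257 HP

P_in = √3·V·I·cosφ = 1.732 × 230 × 730 × 0.727 = 211414 W
P_out = η·P_in = 0.906 × 211414 = 191541 W
= 191541/746 = 257 HP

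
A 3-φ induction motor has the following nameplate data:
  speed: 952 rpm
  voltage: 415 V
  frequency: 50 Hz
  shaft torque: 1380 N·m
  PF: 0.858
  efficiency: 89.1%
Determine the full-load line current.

ω = 2π×952/60 = 99.69 rad/s; P_out = τω = 1380 × 99.69 = 137572 W
P_in = P_out / η = 137572 / 0.891 = 154402 W
I_L = P_in / (√3·V_L·cosφ) = 154402 / (1.732 × 415 × 0.858) = 250 A

250 A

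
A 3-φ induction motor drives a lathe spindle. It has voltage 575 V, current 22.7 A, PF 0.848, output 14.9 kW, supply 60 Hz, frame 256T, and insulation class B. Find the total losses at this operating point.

P_in = √3·V·I·cosφ = 1.732×575×22.7×0.848 = 19171 W
P_out = 14900 W
Losses = P_in − P_out = 19171 − 14900 = 4271 W

4.27 kW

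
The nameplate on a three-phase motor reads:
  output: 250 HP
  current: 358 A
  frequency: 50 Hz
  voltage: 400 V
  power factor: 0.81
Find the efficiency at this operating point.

92.8 %

P_out = 250 × 746 = 186500 W
P_in = √3·V_L·I_L·cosφ = 1.732 × 400 × 358 × 0.81 = 200898 W
η = P_out / P_in = 186500 / 200898 = 0.928 = 92.8%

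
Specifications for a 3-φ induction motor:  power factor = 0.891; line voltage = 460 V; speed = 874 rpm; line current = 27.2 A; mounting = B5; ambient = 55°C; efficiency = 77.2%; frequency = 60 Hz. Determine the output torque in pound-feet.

P_in = √3·V·I·cosφ = 1.732 × 460 × 27.2 × 0.891 = 19309 W
P_out = η·P_in = 0.772 × 19309 = 14907 W
n = 874 rpm
ω = 2π×874/60 = 91.53 rad/s
τ = P_out/ω = 14907/91.53 = 162.9 N·m
In lb·ft: 162.9/1.356 = 120 lb·ft

120 lb·ft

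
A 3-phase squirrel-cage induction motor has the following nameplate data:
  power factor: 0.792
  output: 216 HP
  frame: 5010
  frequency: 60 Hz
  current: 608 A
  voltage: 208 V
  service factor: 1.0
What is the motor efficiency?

P_out = 216 × 746 = 161136 W
P_in = √3·V_L·I_L·cosφ = 1.732 × 208 × 608 × 0.792 = 173476 W
η = P_out / P_in = 161136 / 173476 = 0.929 = 92.9%

92.9 %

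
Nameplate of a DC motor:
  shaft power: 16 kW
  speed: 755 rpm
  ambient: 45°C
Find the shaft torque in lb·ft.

149 lb·ft

ω = 2π × 755/60 = 79.06 rad/s
τ = P/ω = 16000/79.06 = 202.4 N·m
In lb·ft: 202.4/1.356 = 149 lb·ft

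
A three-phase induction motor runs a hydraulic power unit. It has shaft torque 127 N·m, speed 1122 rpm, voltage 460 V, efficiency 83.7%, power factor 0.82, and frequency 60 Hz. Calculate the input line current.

ω = 2π×1122/60 = 117.5 rad/s; P_out = τω = 127 × 117.5 = 14923 W
P_in = P_out / η = 14923 / 0.837 = 17829 W
I_L = P_in / (√3·V_L·cosφ) = 17829 / (1.732 × 460 × 0.82) = 27.3 A

27.3 A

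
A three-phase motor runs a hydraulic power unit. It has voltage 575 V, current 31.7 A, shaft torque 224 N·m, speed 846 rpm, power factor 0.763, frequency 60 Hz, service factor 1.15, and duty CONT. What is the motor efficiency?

ω = 2π × 846/60 = 88.59 rad/s; P_out = τω = 224 × 88.59 = 19844 W
P_in = √3·V_L·I_L·cosφ = 1.732 × 575 × 31.7 × 0.763 = 24088 W
η = P_out / P_in = 19844 / 24088 = 0.824 = 82.4%

82.4 %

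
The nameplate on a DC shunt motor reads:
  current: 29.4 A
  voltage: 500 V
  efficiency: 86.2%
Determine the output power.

P_in = V·I = 500 × 29.4 = 14700 W
P_out = η·P_in = 0.862 × 14700 = 12671 W

12.7 kW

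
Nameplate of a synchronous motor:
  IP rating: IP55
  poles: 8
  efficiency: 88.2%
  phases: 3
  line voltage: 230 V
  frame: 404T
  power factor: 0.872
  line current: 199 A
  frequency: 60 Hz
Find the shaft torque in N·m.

647 N·m

P_in = √3·V·I·cosφ = 1.732 × 230 × 199 × 0.872 = 69127 W
P_out = η·P_in = 0.882 × 69127 = 60970 W
n = n_s = 120×60/8 = 900 rpm (synchronous)
ω = 2π×900/60 = 94.25 rad/s
τ = P_out/ω = 60970/94.25 = 647 N·m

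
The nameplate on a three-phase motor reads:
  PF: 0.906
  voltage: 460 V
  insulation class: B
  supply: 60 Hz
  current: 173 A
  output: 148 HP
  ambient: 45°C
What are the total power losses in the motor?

P_in = √3·V·I·cosφ = 1.732×460×173×0.906 = 124876 W
P_out = 148×746 = 110408 W
Losses = P_in − P_out = 124876 − 110408 = 14468 W

14.5 kW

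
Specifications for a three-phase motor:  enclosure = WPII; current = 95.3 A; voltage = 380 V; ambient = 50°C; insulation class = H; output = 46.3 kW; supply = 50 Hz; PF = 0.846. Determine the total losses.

P_in = √3·V·I·cosφ = 1.732×380×95.3×0.846 = 53063 W
P_out = 46300 W
Losses = P_in − P_out = 53063 − 46300 = 6763 W

6.76 kW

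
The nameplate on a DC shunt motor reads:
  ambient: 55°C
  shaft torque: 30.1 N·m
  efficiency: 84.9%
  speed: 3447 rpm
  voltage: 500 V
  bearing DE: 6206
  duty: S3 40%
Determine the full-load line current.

25.6 A

ω = 2π×3447/60 = 361 rad/s; P_out = τω = 30.1 × 361 = 10866 W
P_in = P_out / η = 10866 / 0.849 = 12799 W
I = P_in / V = 12799 / 500 = 25.6 A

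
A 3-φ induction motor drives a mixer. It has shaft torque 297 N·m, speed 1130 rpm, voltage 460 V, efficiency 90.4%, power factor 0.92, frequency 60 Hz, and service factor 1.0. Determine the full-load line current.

53 A

ω = 2π×1130/60 = 118.3 rad/s; P_out = τω = 297 × 118.3 = 35135 W
P_in = P_out / η = 35135 / 0.904 = 38866 W
I_L = P_in / (√3·V_L·cosφ) = 38866 / (1.732 × 460 × 0.92) = 53 A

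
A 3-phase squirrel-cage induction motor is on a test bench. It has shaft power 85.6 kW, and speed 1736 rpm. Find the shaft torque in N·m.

471 N·m

ω = 2π × 1736/60 = 181.8 rad/s
τ = P/ω = 85600/181.8 = 471 N·m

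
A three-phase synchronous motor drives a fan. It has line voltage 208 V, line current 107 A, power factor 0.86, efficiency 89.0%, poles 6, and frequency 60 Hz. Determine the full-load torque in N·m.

235 N·m

P_in = √3·V·I·cosφ = 1.732 × 208 × 107 × 0.86 = 33151 W
P_out = η·P_in = 0.89 × 33151 = 29504 W
n = n_s = 120×60/6 = 1200 rpm (synchronous)
ω = 2π×1200/60 = 125.7 rad/s
τ = P_out/ω = 29504/125.7 = 235 N·m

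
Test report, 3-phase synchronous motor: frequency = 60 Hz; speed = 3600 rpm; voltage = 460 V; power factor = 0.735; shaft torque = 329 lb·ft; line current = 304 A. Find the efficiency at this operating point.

τ = 329 lb·ft × 1.356 = 446.1 N·m
ω = 2π × 3600/60 = 377 rad/s; P_out = τω = 446.1 × 377 = 168180 W
P_in = √3·V_L·I_L·cosφ = 1.732 × 460 × 304 × 0.735 = 178019 W
η = P_out / P_in = 168180 / 178019 = 0.945 = 94.5%

94.5 %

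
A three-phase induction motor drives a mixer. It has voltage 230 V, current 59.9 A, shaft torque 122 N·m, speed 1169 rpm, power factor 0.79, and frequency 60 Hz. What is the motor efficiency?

ω = 2π × 1169/60 = 122.4 rad/s; P_out = τω = 122 × 122.4 = 14933 W
P_in = √3·V_L·I_L·cosφ = 1.732 × 230 × 59.9 × 0.79 = 18851 W
η = P_out / P_in = 14933 / 18851 = 0.792 = 79.2%

79.2 %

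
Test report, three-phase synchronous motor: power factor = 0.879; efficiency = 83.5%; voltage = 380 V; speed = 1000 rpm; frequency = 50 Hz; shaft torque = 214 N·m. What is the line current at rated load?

46.4 A

ω = 2π×1000/60 = 104.7 rad/s; P_out = τω = 214 × 104.7 = 22406 W
P_in = P_out / η = 22406 / 0.835 = 26834 W
I_L = P_in / (√3·V_L·cosφ) = 26834 / (1.732 × 380 × 0.879) = 46.4 A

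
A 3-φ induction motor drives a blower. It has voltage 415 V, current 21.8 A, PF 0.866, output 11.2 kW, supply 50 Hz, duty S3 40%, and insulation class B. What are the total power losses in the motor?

2.37 kW

P_in = √3·V·I·cosφ = 1.732×415×21.8×0.866 = 13570 W
P_out = 11200 W
Losses = P_in − P_out = 13570 − 11200 = 2370 W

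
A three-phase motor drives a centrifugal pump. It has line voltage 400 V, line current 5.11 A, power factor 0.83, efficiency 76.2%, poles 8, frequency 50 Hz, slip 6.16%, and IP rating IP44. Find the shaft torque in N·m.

P_in = √3·V·I·cosφ = 1.732 × 400 × 5.11 × 0.83 = 2938 W
P_out = η·P_in = 0.762 × 2938 = 2239 W
n_s = 120×50/8 = 750 rpm; n = 750×(1−0.0616) = 704 rpm
ω = 2π×704/60 = 73.72 rad/s
τ = P_out/ω = 2239/73.72 = 30.4 N·m

30.4 N·m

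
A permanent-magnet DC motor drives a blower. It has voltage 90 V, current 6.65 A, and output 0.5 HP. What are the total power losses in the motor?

P_in = V·I = 90×6.65 = 599 W
P_out = 0.5×746 = 373 W
Losses = P_in − P_out = 599 − 373 = 226 W

226 W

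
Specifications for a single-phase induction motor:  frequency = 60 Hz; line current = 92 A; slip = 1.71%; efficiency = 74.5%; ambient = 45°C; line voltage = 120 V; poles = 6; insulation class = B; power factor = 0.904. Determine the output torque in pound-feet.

P_in = V·I·cosφ = 120 × 92 × 0.904 = 9980 W
P_out = η·P_in = 0.745 × 9980 = 7435 W
n_s = 120×60/6 = 1200 rpm; n = 1200×(1−0.0171) = 1179 rpm
ω = 2π×1179/60 = 123.5 rad/s
τ = P_out/ω = 7435/123.5 = 60.2 N·m
In lb·ft: 60.2/1.356 = 44.4 lb·ft

44.4 lb·ft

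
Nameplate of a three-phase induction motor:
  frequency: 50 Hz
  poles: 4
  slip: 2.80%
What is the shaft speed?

n_s = 120f/p = 120×50/4 = 1500 rpm
n = n_s(1 − s) = 1500 × (1 − 0.028) = 1458 rpm

1458 rpm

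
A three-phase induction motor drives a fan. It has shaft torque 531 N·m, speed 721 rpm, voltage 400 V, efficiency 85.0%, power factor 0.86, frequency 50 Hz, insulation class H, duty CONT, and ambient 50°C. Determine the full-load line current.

79.2 A

ω = 2π×721/60 = 75.5 rad/s; P_out = τω = 531 × 75.5 = 40091 W
P_in = P_out / η = 40091 / 0.850 = 47166 W
I_L = P_in / (√3·V_L·cosφ) = 47166 / (1.732 × 400 × 0.86) = 79.2 A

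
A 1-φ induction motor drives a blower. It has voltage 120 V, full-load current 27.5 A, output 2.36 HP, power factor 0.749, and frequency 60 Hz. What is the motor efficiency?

P_out = 2.36 × 746 = 1761 W
P_in = V·I·cosφ = 120 × 27.5 × 0.749 = 2472 W
η = P_out / P_in = 1761 / 2472 = 0.712 = 71.2%

71.2 %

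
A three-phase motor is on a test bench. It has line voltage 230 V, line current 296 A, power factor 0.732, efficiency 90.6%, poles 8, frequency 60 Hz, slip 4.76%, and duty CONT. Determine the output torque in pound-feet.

643 lb·ft

P_in = √3·V·I·cosφ = 1.732 × 230 × 296 × 0.732 = 86313 W
P_out = η·P_in = 0.906 × 86313 = 78200 W
n_s = 120×60/8 = 900 rpm; n = 900×(1−0.0476) = 857 rpm
ω = 2π×857/60 = 89.74 rad/s
τ = P_out/ω = 78200/89.74 = 871.4 N·m
In lb·ft: 871.4/1.356 = 643 lb·ft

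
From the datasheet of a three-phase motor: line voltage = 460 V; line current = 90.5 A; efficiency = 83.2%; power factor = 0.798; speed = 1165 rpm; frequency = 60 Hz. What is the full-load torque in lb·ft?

289 lb·ft

P_in = √3·V·I·cosφ = 1.732 × 460 × 90.5 × 0.798 = 57538 W
P_out = η·P_in = 0.832 × 57538 = 47872 W
n = 1165 rpm
ω = 2π×1165/60 = 122 rad/s
τ = P_out/ω = 47872/122 = 392.4 N·m
In lb·ft: 392.4/1.356 = 289 lb·ft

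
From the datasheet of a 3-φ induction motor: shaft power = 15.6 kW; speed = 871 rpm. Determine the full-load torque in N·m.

ω = 2π × 871/60 = 91.21 rad/s
τ = P/ω = 15600/91.21 = 171 N·m

171 N·m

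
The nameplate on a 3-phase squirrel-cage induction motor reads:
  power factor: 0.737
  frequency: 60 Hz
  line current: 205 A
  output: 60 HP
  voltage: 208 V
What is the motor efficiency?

P_out = 60 × 746 = 44760 W
P_in = √3·V_L·I_L·cosφ = 1.732 × 208 × 205 × 0.737 = 54429 W
η = P_out / P_in = 44760 / 54429 = 0.822 = 82.2%

82.2 %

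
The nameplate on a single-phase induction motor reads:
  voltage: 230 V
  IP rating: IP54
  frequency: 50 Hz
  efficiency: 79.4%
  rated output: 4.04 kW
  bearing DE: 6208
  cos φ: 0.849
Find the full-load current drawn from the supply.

P_out = 4.04 kW = 4040 W
P_in = P_out / η = 4040 / 0.794 = 5088 W
I = P_in / (V·cosφ) = 5088 / (230 × 0.849) = 26.1 A

26.1 A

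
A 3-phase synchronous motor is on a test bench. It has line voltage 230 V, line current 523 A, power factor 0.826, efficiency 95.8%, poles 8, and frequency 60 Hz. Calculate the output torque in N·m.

P_in = √3·V·I·cosφ = 1.732 × 230 × 523 × 0.826 = 172091 W
P_out = η·P_in = 0.958 × 172091 = 164863 W
n = n_s = 120×60/8 = 900 rpm (synchronous)
ω = 2π×900/60 = 94.25 rad/s
τ = P_out/ω = 164863/94.25 = 1750 N·m

1750 N·m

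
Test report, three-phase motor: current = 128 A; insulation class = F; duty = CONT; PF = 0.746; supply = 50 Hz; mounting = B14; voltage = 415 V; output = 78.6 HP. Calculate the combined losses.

10 kW

P_in = √3·V·I·cosφ = 1.732×415×128×0.746 = 68635 W
P_out = 78.6×746 = 58636 W
Losses = P_in − P_out = 68635 − 58636 = 9999 W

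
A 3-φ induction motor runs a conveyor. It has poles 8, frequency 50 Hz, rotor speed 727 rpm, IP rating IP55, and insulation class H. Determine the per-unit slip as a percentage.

n_s = 120f/p = 120×50/8 = 750 rpm
s = (n_s − n)/n_s = (750 − 727)/750 = 0.0307

3.07 %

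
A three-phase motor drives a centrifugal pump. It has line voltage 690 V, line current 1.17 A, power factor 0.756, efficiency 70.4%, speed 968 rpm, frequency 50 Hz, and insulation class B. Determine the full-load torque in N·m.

7.34 N·m

P_in = √3·V·I·cosφ = 1.732 × 690 × 1.17 × 0.756 = 1057 W
P_out = η·P_in = 0.704 × 1057 = 744 W
n = 968 rpm
ω = 2π×968/60 = 101.4 rad/s
τ = P_out/ω = 744/101.4 = 7.34 N·m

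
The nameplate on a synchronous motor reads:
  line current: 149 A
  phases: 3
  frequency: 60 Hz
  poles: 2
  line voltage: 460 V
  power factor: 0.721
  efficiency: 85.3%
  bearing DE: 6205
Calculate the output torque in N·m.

194 N·m

P_in = √3·V·I·cosφ = 1.732 × 460 × 149 × 0.721 = 85591 W
P_out = η·P_in = 0.853 × 85591 = 73009 W
n = n_s = 120×60/2 = 3600 rpm (synchronous)
ω = 2π×3600/60 = 377 rad/s
τ = P_out/ω = 73009/377 = 194 N·m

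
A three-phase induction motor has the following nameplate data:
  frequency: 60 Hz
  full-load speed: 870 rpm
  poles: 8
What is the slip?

n_s = 120f/p = 120×60/8 = 900 rpm
s = (n_s − n)/n_s = (900 − 870)/900 = 0.0333

3.3 %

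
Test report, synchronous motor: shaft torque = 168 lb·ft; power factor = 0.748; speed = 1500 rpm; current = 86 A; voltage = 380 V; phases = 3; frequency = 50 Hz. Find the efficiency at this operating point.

84.5 %

τ = 168 lb·ft × 1.356 = 227.8 N·m
ω = 2π × 1500/60 = 157.1 rad/s; P_out = τω = 227.8 × 157.1 = 35787 W
P_in = √3·V_L·I_L·cosφ = 1.732 × 380 × 86 × 0.748 = 42338 W
η = P_out / P_in = 35787 / 42338 = 0.845 = 84.5%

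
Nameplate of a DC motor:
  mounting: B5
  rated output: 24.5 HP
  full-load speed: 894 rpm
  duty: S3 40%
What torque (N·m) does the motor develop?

195 N·m

P_out = 24.5 × 746 = 18277 W
ω = 2π × 894/60 = 93.62 rad/s
τ = P_out/ω = 18277/93.62 = 195 N·m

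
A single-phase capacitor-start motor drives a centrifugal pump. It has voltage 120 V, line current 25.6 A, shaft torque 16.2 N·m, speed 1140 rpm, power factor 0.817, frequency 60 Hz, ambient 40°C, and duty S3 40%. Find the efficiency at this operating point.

77.1 %

ω = 2π × 1140/60 = 119.4 rad/s; P_out = τω = 16.2 × 119.4 = 1934 W
P_in = V·I·cosφ = 120 × 25.6 × 0.817 = 2510 W
η = P_out / P_in = 1934 / 2510 = 0.771 = 77.1%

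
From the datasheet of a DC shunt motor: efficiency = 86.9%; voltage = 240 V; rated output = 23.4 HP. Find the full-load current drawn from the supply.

P_out = 23.4 × 746 = 17456 W
P_in = P_out / η = 17456 / 0.869 = 20087 W
I = P_in / V = 20087 / 240 = 83.7 A

83.7 A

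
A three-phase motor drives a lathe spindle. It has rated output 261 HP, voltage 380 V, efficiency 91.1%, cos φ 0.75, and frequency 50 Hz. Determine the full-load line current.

433 A

P_out = 261 × 746 = 194706 W
P_in = P_out / η = 194706 / 0.911 = 213728 W
I_L = P_in / (√3·V_L·cosφ) = 213728 / (1.732 × 380 × 0.75) = 433 A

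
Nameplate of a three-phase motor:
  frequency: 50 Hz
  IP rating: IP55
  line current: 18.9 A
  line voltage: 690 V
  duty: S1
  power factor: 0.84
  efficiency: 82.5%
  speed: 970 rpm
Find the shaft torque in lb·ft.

114 lb·ft

P_in = √3·V·I·cosφ = 1.732 × 690 × 18.9 × 0.84 = 18973 W
P_out = η·P_in = 0.825 × 18973 = 15653 W
n = 970 rpm
ω = 2π×970/60 = 101.6 rad/s
τ = P_out/ω = 15653/101.6 = 154.1 N·m
In lb·ft: 154.1/1.356 = 114 lb·ft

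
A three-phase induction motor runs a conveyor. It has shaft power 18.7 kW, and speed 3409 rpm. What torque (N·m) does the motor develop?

52.4 N·m

ω = 2π × 3409/60 = 357 rad/s
τ = P/ω = 18700/357 = 52.4 N·m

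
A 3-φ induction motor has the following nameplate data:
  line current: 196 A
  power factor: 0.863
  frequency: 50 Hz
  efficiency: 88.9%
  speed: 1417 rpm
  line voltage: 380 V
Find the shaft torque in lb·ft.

492 lb·ft

P_in = √3·V·I·cosφ = 1.732 × 380 × 196 × 0.863 = 111326 W
P_out = η·P_in = 0.889 × 111326 = 98969 W
n = 1417 rpm
ω = 2π×1417/60 = 148.4 rad/s
τ = P_out/ω = 98969/148.4 = 666.9 N·m
In lb·ft: 666.9/1.356 = 492 lb·ft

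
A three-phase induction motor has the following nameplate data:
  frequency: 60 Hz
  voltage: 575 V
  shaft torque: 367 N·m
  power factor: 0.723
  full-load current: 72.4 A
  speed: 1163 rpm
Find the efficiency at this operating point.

ω = 2π × 1163/60 = 121.8 rad/s; P_out = τω = 367 × 121.8 = 44701 W
P_in = √3·V_L·I_L·cosφ = 1.732 × 575 × 72.4 × 0.723 = 52131 W
η = P_out / P_in = 44701 / 52131 = 0.857 = 85.7%

85.7 %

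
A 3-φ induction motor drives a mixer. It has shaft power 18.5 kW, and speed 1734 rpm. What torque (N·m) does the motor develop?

102 N·m

ω = 2π × 1734/60 = 181.6 rad/s
τ = P/ω = 18500/181.6 = 102 N·m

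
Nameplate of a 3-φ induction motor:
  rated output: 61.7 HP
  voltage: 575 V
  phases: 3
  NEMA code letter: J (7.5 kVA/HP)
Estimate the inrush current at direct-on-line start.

S_LR = 7.5 × 61.7 = 462.75 kVA
I_LR = S_LR/(√3·V_L) = 462750/(1.732×575) = 465 A

465 A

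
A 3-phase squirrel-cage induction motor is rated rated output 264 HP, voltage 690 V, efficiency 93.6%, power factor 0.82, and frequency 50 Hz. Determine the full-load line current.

215 A

P_out = 264 × 746 = 196944 W
P_in = P_out / η = 196944 / 0.936 = 210410 W
I_L = P_in / (√3·V_L·cosφ) = 210410 / (1.732 × 690 × 0.82) = 215 A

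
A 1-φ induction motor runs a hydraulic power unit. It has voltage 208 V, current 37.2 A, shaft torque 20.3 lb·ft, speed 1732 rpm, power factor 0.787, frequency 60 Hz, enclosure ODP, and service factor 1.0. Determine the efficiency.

τ = 20.3 lb·ft × 1.356 = 27.53 N·m
ω = 2π × 1732/60 = 181.4 rad/s; P_out = τω = 27.53 × 181.4 = 4994 W
P_in = V·I·cosφ = 208 × 37.2 × 0.787 = 6089 W
η = P_out / P_in = 4994 / 6089 = 0.820 = 82.0%

82.0 %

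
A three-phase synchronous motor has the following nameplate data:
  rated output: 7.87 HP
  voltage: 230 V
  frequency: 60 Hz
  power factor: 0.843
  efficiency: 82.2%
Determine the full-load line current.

P_out = 7.87 × 746 = 5871 W
P_in = P_out / η = 5871 / 0.822 = 7142 W
I_L = P_in / (√3·V_L·cosφ) = 7142 / (1.732 × 230 × 0.843) = 21.3 A

21.3 A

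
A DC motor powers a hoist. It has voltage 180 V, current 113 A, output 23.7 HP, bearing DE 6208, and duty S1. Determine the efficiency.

P_out = 23.7 × 746 = 17680 W
P_in = V·I = 180 × 113 = 20340 W
η = P_out / P_in = 17680 / 20340 = 0.869 = 86.9%

86.9 %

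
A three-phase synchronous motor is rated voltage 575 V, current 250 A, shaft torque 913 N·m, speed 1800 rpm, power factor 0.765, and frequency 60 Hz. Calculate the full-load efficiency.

ω = 2π × 1800/60 = 188.5 rad/s; P_out = τω = 913 × 188.5 = 172101 W
P_in = √3·V_L·I_L·cosφ = 1.732 × 575 × 250 × 0.765 = 190466 W
η = P_out / P_in = 172101 / 190466 = 0.904 = 90.4%

90.4 %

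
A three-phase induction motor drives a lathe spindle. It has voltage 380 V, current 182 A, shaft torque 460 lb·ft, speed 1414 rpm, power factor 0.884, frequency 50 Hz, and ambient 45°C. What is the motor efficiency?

τ = 460 lb·ft × 1.356 = 623.8 N·m
ω = 2π × 1414/60 = 148.1 rad/s; P_out = τω = 623.8 × 148.1 = 92385 W
P_in = √3·V_L·I_L·cosφ = 1.732 × 380 × 182 × 0.884 = 105890 W
η = P_out / P_in = 92385 / 105890 = 0.872 = 87.2%

87.2 %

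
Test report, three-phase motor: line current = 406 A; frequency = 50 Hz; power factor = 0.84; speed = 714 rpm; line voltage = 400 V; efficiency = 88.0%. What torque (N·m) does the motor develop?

2780 N·m

P_in = √3·V·I·cosφ = 1.732 × 400 × 406 × 0.84 = 236273 W
P_out = η·P_in = 0.88 × 236273 = 207920 W
n = 714 rpm
ω = 2π×714/60 = 74.77 rad/s
τ = P_out/ω = 207920/74.77 = 2780 N·m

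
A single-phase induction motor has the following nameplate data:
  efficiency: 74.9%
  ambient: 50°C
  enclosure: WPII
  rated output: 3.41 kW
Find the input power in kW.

4.55 kW

P_out = 3410 W
P_in = P_out/η = 3410/0.749 = 4553 W = 4.55 kW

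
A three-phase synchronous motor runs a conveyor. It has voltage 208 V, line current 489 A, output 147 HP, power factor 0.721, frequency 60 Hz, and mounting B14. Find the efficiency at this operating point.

86.3 %

P_out = 147 × 746 = 109662 W
P_in = √3·V_L·I_L·cosφ = 1.732 × 208 × 489 × 0.721 = 127015 W
η = P_out / P_in = 109662 / 127015 = 0.863 = 86.3%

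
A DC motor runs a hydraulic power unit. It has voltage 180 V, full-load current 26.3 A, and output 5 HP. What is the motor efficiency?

P_out = 5 × 746 = 3730 W
P_in = V·I = 180 × 26.3 = 4734 W
η = P_out / P_in = 3730 / 4734 = 0.788 = 78.8%

78.8 %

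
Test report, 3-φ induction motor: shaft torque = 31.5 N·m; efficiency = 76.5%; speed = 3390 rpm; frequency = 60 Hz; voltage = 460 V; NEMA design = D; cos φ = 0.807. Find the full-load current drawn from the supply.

ω = 2π×3390/60 = 355 rad/s; P_out = τω = 31.5 × 355 = 11183 W
P_in = P_out / η = 11183 / 0.765 = 14618 W
I_L = P_in / (√3·V_L·cosφ) = 14618 / (1.732 × 460 × 0.807) = 22.7 A

22.7 A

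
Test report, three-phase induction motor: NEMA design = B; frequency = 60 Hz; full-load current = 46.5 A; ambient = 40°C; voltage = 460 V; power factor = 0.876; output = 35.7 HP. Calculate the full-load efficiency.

P_out = 35.7 × 746 = 26632 W
P_in = √3·V_L·I_L·cosφ = 1.732 × 460 × 46.5 × 0.876 = 32454 W
η = P_out / P_in = 26632 / 32454 = 0.821 = 82.1%

82.1 %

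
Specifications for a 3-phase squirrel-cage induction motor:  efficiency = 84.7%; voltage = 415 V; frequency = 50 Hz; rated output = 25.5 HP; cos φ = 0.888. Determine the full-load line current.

35.2 A

P_out = 25.5 × 746 = 19023 W
P_in = P_out / η = 19023 / 0.847 = 22459 W
I_L = P_in / (√3·V_L·cosφ) = 22459 / (1.732 × 415 × 0.888) = 35.2 A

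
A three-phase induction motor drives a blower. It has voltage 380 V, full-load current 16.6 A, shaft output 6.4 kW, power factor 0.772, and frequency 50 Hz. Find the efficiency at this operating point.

75.9 %

P_out = 6.4 kW = 6400 W
P_in = √3·V_L·I_L·cosφ = 1.732 × 380 × 16.6 × 0.772 = 8434 W
η = P_out / P_in = 6400 / 8434 = 0.759 = 75.9%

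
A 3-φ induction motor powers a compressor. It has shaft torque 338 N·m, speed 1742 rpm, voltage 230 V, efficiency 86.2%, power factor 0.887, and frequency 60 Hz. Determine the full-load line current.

ω = 2π×1742/60 = 182.4 rad/s; P_out = τω = 338 × 182.4 = 61651 W
P_in = P_out / η = 61651 / 0.862 = 71521 W
I_L = P_in / (√3·V_L·cosφ) = 71521 / (1.732 × 230 × 0.887) = 202 A

202 A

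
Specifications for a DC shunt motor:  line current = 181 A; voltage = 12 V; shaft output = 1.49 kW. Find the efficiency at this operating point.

P_out = 1.49 kW = 1490 W
P_in = V·I = 12 × 181 = 2172 W
η = P_out / P_in = 1490 / 2172 = 0.686 = 68.6%

68.6 %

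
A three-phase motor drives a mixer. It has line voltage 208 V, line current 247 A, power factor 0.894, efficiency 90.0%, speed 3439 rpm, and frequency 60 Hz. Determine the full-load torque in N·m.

199 N·m

P_in = √3·V·I·cosφ = 1.732 × 208 × 247 × 0.894 = 79551 W
P_out = η·P_in = 0.9 × 79551 = 71596 W
n = 3439 rpm
ω = 2π×3439/60 = 360.1 rad/s
τ = P_out/ω = 71596/360.1 = 199 N·m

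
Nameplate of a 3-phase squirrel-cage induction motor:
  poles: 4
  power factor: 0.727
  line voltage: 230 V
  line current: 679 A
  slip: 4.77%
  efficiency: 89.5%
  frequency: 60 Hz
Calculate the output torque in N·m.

980 N·m

P_in = √3·V·I·cosφ = 1.732 × 230 × 679 × 0.727 = 196644 W
P_out = η·P_in = 0.895 × 196644 = 175996 W
n_s = 120×60/4 = 1800 rpm; n = 1800×(1−0.0477) = 1714 rpm
ω = 2π×1714/60 = 179.5 rad/s
τ = P_out/ω = 175996/179.5 = 980 N·m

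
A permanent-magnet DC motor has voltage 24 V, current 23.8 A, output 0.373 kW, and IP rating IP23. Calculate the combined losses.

198 W

P_in = V·I = 24×23.8 = 571 W
P_out = 373 W
Losses = P_in − P_out = 571 − 373 = 198 W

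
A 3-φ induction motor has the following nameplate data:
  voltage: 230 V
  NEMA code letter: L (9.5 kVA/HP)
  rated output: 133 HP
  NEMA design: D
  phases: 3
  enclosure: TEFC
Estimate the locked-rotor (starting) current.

3170 A

S_LR = 9.5 × 133 = 1263.5 kVA
I_LR = S_LR/(√3·V_L) = 1263500/(1.732×230) = 3170 A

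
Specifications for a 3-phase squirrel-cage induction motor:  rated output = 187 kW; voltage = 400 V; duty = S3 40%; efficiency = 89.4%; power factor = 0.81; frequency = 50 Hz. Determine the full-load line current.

373 A

P_out = 187 kW = 187000 W
P_in = P_out / η = 187000 / 0.894 = 209172 W
I_L = P_in / (√3·V_L·cosφ) = 209172 / (1.732 × 400 × 0.81) = 373 A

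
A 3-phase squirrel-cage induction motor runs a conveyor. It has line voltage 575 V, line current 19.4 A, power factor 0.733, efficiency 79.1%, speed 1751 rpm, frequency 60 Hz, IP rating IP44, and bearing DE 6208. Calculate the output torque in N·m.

P_in = √3·V·I·cosφ = 1.732 × 575 × 19.4 × 0.733 = 14162 W
P_out = η·P_in = 0.791 × 14162 = 11202 W
n = 1751 rpm
ω = 2π×1751/60 = 183.4 rad/s
τ = P_out/ω = 11202/183.4 = 61.1 N·m

61.1 N·m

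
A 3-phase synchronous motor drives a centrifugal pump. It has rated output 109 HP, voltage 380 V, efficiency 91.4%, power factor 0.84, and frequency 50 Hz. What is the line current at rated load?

161 A

P_out = 109 × 746 = 81314 W
P_in = P_out / η = 81314 / 0.914 = 88965 W
I_L = P_in / (√3·V_L·cosφ) = 88965 / (1.732 × 380 × 0.84) = 161 A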